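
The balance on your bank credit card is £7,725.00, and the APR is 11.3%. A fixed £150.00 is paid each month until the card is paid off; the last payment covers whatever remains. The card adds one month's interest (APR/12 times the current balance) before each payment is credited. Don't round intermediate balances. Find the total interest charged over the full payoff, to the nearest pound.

Monthly rate r = 11.3%/12 = 0.941667% = 0.00941667.
Payoff takes n = ⌈−ln(1 − rB₀/P)/ln(1+r)⌉ = ⌈70.792⌉ = 71 payments; the last is £118.95.
Total paid = 70·£150.00 + £118.95 = £10,618.95.
Total interest = total paid − principal = £10,618.95 − £7,725.00 = £2,893.95.

£2,894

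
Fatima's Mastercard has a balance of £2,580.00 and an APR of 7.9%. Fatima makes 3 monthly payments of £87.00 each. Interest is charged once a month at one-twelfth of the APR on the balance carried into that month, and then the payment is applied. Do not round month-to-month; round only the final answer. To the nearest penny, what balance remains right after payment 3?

Monthly rate r = 7.9%/12 = 0.658333% = 0.00658333.
Each month: B ← B·(1+r) − £87.00.
Month 1: interest £16.98; balance after payment £2,509.99.
Month 2: interest £16.52; balance after payment £2,439.51.
Month 3: interest £16.06; balance after payment £2,368.57.

£2,368.57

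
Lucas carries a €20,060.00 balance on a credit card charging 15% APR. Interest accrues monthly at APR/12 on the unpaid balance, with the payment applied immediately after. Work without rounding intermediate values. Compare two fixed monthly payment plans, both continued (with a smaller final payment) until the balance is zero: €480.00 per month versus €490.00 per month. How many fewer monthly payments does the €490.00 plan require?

2 fewer payments

Monthly rate r = 15%/12 = 1.25% = 0.0125.
At €480.00/mo: n = ⌈−ln(1 − rB₀/P)/ln(1+r)⌉ = 60 payments (last €234.29); total interest = total paid − €20,060.00 = €8,494.29.
At €490.00/mo: 58 payments (last €348.24); total interest €8,218.24.
Payments saved = 60 − 58 = 2.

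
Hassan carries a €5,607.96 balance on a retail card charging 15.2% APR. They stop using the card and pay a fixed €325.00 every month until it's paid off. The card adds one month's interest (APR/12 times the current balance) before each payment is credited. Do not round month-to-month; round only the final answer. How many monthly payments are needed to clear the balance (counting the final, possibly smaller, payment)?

20 months

Monthly rate r = 15.2%/12 = 1.26667% = 0.0126667.
Recurrence: B ← B·(1+r) − €325.00.
Month 1: interest €71.03; balance after payment €5,353.99.
Month 2: interest €67.82; balance after payment €5,096.81.
Closed form: n = −ln(1 − rB₀/P)/ln(1+r) = −ln(0.78143)/ln(1.01267) ≈ 19.593, so the balance reaches zero during payment 20.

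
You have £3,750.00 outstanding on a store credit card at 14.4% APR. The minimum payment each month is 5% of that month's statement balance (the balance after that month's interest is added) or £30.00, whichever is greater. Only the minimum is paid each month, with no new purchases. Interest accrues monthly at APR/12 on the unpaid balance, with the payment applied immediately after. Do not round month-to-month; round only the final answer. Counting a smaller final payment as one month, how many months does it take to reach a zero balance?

70 months

Monthly rate r = 14.4%/12 = 1.2% = 0.012.
While 5% of the post-interest balance exceeds £30.00, each month B ← (B·(1+r))·(1 − 0.05), i.e. B shrinks by the factor (1+r)·0.95 = 0.9614.
This holds for months 1–47. Entering month 48 the balance is £589.56; 5% of the post-interest balance is now below £30.00, so the flat £30.00 minimum applies from here.
From month 48 a fixed £30.00 at rate r clears £589.56 in 23 more payments. Total: 47 + 23 = 70 months.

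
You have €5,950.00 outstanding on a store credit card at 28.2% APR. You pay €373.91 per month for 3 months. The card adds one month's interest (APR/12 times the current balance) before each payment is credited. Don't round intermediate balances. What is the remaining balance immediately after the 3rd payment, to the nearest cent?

€5,231.11

Monthly rate r = 28.2%/12 = 2.35% = 0.0235.
Each month: B ← B·(1+r) − €373.91.
Month 1: interest €139.82; balance after payment €5,715.91.
Month 2: interest €134.32; balance after payment €5,476.33.
Month 3: interest €128.69; balance after payment €5,231.11.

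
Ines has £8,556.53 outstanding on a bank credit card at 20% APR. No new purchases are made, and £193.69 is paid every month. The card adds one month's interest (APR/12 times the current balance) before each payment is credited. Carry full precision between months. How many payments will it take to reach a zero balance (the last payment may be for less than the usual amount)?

Monthly rate r = 20%/12 = 1.66667% = 0.0166667.
Recurrence: B ← B·(1+r) − £193.69.
Month 1: interest £142.61; balance after payment £8,505.45.
Month 2: interest £141.76; balance after payment £8,453.52.
Closed form: n = −ln(1 − rB₀/P)/ln(1+r) = −ln(0.26373)/ln(1.01667) ≈ 80.635, so the balance reaches zero during payment 81.

81 months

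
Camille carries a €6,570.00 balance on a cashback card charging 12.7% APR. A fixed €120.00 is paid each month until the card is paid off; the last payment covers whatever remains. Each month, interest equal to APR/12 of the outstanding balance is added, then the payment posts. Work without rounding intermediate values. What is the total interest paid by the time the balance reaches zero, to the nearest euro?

Monthly rate r = 12.7%/12 = 1.05833% = 0.0105833.
Payoff takes n = ⌈−ln(1 − rB₀/P)/ln(1+r)⌉ = ⌈82.274⌉ = 83 payments; the last is €33.06.
Total paid = 82·€120.00 + €33.06 = €9,873.06.
Total interest = total paid − principal = €9,873.06 − €6,570.00 = €3,303.06.

€3,303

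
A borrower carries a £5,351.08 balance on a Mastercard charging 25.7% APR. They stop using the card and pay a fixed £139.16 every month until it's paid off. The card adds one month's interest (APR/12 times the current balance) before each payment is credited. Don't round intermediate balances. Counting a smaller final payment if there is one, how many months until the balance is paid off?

82 payments

Monthly rate r = 25.7%/12 = 2.14167% = 0.0214167.
Recurrence: B ← B·(1+r) − £139.16.
Month 1: interest £114.60; balance after payment £5,326.52.
Month 2: interest £114.08; balance after payment £5,301.44.
Closed form: n = −ln(1 − rB₀/P)/ln(1+r) = −ln(0.17647)/ln(1.02142) ≈ 81.857, so the balance reaches zero during payment 82.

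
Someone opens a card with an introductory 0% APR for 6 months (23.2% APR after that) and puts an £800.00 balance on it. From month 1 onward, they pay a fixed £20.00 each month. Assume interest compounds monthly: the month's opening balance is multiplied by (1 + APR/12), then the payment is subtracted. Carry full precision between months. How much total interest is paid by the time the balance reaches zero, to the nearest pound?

£439

Promo months 1–6 at r₀ = 0%/12 = 0; months 7+ at r₁ = 23.2%/12 = 0.0193333.
After month 6 (no interest yet): B = £800.00 − 6·£20.00 = £680.00.
Then at r₁ with £20.00/mo: n₂ = −ln(1 − r₁·B/P)/ln(1+r₁) ≈ 55.93 → 56 more payments.
Total paid = 61·£20.00 + £18.62 = £1,238.62; interest = £1,238.62 − £800.00 = £438.62.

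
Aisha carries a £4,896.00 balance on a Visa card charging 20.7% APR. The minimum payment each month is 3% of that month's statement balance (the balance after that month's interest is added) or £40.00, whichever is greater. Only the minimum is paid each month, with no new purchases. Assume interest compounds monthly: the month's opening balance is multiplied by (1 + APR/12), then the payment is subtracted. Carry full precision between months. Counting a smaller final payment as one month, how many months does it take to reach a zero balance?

148 months

Monthly rate r = 20.7%/12 = 1.725% = 0.01725.
While 3% of the post-interest balance exceeds £40.00, each month B ← (B·(1+r))·(1 − 0.03), i.e. B shrinks by the factor (1+r)·0.97 = 0.98673.
This holds for months 1–99. Entering month 100 the balance is £1,304.92; 3% of the post-interest balance is now below £40.00, so the flat £40.00 minimum applies from here.
From month 100 a fixed £40.00 at rate r clears £1,304.92 in 49 more payments. Total: 99 + 49 = 148 months.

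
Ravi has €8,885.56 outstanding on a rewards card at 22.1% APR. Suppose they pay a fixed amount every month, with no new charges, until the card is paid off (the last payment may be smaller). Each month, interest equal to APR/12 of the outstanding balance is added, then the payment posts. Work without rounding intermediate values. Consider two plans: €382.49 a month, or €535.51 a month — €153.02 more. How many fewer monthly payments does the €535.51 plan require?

Monthly rate r = 22.1%/12 = 1.84167% = 0.0184167.
At €382.49/mo: n = ⌈−ln(1 − rB₀/P)/ln(1+r)⌉ = 31 payments (last €228.31); total interest = total paid − €8,885.56 = €2,817.45.
At €535.51/mo: 20 payments (last €526.76); total interest €1,815.89.
Payments saved = 31 − 20 = 11.

11 fewer payments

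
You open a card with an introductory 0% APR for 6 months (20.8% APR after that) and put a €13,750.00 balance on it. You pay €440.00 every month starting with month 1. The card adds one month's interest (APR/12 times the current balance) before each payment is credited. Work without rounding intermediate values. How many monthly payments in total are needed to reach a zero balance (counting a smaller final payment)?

40 payments

Promo months 1–6 at r₀ = 0%/12 = 0; months 7+ at r₁ = 20.8%/12 = 0.0173333.
After month 6 (no interest yet): B = €13,750.00 − 6·€440.00 = €11,110.00.
Then at r₁ with €440.00/mo: n₂ = −ln(1 − r₁·B/P)/ln(1+r₁) ≈ 33.50 → 34 more payments.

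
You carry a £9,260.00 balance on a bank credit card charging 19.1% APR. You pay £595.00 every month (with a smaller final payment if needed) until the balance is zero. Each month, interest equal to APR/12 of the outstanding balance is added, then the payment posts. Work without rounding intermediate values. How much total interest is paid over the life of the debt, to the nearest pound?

£1,465

Monthly rate r = 19.1%/12 = 1.59167% = 0.0159167.
Payoff takes n = ⌈−ln(1 − rB₀/P)/ln(1+r)⌉ = ⌈18.025⌉ = 19 payments; the last is £14.87.
Total paid = 18·£595.00 + £14.87 = £10,724.87.
Total interest = total paid − principal = £10,724.87 − £9,260.00 = £1,464.87.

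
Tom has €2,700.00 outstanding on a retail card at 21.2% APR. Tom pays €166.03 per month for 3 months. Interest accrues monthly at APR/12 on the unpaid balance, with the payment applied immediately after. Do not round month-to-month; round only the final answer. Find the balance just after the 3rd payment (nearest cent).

€2,338.70

Monthly rate r = 21.2%/12 = 1.76667% = 0.0176667.
Each month: B ← B·(1+r) − €166.03.
Month 1: interest €47.70; balance after payment €2,581.67.
Month 2: interest €45.61; balance after payment €2,461.25.
Month 3: interest €43.48; balance after payment €2,338.70.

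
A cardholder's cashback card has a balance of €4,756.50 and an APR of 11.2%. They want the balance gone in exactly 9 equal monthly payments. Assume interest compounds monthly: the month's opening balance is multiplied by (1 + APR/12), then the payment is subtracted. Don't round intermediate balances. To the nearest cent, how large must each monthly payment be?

€553.47

Monthly rate r = 11.2%/12 = 0.933333% = 0.00933333.
Level-payment amortization: P = B₀·r / (1 − (1+r)^(−n)) = 4756.50·0.00933333 / (1 − 1.00933^(−9)).
Denominator 1 − (1+r)^(−9) = 0.0802104841.
P = 44.394 / 0.0802104841 ≈ 553.47.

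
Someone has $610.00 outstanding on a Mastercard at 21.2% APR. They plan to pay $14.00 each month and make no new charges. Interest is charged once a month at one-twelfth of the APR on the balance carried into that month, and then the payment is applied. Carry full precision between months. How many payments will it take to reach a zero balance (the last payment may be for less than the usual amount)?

Monthly rate r = 21.2%/12 = 1.76667% = 0.0176667.
Recurrence: B ← B·(1+r) − $14.00.
Month 1: interest $10.78; balance after payment $606.78.
Month 2: interest $10.72; balance after payment $603.50.
Closed form: n = −ln(1 − rB₀/P)/ln(1+r) = −ln(0.23024)/ln(1.01767) ≈ 83.863, so the balance reaches zero during payment 84.

84 payments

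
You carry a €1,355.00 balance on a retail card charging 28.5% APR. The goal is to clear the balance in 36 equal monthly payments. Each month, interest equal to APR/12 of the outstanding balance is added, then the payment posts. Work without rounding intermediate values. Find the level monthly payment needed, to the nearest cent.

Monthly rate r = 28.5%/12 = 2.375% = 0.02375.
Level-payment amortization: P = B₀·r / (1 − (1+r)^(−n)) = 1355.00·0.02375 / (1 − 1.02375^(−36)).
Denominator 1 − (1+r)^(−36) = 0.570444713.
P = 32.1812 / 0.570444713 ≈ 56.41.

€56.41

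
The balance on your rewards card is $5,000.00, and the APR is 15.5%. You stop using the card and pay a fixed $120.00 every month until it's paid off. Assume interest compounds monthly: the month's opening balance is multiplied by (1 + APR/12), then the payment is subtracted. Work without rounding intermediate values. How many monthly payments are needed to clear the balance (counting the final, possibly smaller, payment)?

61 payments

Monthly rate r = 15.5%/12 = 1.29167% = 0.0129167.
Recurrence: B ← B·(1+r) − $120.00.
Month 1: interest $64.58; balance after payment $4,944.58.
Month 2: interest $63.87; balance after payment $4,888.45.
Closed form: n = −ln(1 − rB₀/P)/ln(1+r) = −ln(0.46181)/ln(1.01292) ≈ 60.201, so the balance reaches zero during payment 61.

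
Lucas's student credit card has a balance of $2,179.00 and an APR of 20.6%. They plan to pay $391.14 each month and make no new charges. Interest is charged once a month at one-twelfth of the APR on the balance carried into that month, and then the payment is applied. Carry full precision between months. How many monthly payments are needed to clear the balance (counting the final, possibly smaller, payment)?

6 months

Monthly rate r = 20.6%/12 = 1.71667% = 0.0171667.
Recurrence: B ← B·(1+r) − $391.14.
Month 1: interest $37.41; balance after payment $1,825.27.
Month 2: interest $31.33; balance after payment $1,465.46.
Month 3: interest $25.16; balance after payment $1,099.48.
Month 4: interest $18.87; balance after payment $727.21.
Month 5: interest $12.48; balance after payment $348.56.
Month 6: interest $5.98; balance after payment $0.00.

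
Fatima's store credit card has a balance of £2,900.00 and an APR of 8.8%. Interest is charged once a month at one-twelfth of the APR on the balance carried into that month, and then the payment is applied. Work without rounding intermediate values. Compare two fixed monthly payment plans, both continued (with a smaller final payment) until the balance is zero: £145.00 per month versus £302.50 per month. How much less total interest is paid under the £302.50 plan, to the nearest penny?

£129.63

Monthly rate r = 8.8%/12 = 0.733333% = 0.00733333.
At £145.00/mo: n = ⌈−ln(1 − rB₀/P)/ln(1+r)⌉ = 22 payments (last £102.65); total interest = total paid − £2,900.00 = £247.65.
At £302.50/mo: 10 payments (last £295.52); total interest £118.02.
Interest saved = £247.65 − £118.02 = £129.63.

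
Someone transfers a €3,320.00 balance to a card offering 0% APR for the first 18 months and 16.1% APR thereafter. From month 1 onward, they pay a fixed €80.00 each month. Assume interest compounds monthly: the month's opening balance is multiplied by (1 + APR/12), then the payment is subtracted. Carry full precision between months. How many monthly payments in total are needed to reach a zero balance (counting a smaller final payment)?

Promo months 1–18 at r₀ = 0%/12 = 0; months 19+ at r₁ = 16.1%/12 = 0.0134167.
After month 18 (no interest yet): B = €3,320.00 − 18·€80.00 = €1,880.00.
Then at r₁ with €80.00/mo: n₂ = −ln(1 − r₁·B/P)/ln(1+r₁) ≈ 28.42 → 29 more payments.

47 months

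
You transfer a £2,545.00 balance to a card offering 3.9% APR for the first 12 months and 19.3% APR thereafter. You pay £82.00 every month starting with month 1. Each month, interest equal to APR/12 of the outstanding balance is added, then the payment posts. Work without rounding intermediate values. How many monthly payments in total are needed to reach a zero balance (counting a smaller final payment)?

37 payments

Promo months 1–12 at r₀ = 3.9%/12 = 0.00325; months 13+ at r₁ = 19.3%/12 = 0.0160833.
After month 12: iterate B ← B·(1+r₀) − £82.00 for 12 months → £1,644.27.
Then at r₁ with £82.00/mo: n₂ = −ln(1 − r₁·B/P)/ln(1+r₁) ≈ 24.40 → 25 more payments.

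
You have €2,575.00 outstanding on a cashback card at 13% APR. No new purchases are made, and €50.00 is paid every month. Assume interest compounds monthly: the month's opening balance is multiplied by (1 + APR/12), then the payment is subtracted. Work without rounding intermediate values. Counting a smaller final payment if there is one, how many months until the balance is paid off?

Monthly rate r = 13%/12 = 1.08333% = 0.0108333.
Recurrence: B ← B·(1+r) − €50.00.
Month 1: interest €27.90; balance after payment €2,552.90.
Month 2: interest €27.66; balance after payment €2,530.55.
Closed form: n = −ln(1 − rB₀/P)/ln(1+r) = −ln(0.44208)/ln(1.01083) ≈ 75.754, so the balance reaches zero during payment 76.

76 months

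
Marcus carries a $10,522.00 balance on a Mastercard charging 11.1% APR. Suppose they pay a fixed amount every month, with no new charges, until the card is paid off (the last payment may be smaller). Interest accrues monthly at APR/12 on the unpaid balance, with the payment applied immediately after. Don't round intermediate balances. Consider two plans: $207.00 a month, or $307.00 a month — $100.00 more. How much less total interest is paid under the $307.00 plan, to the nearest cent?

$1,567.04

Monthly rate r = 11.1%/12 = 0.925% = 0.00925.
At $207.00/mo: n = ⌈−ln(1 − rB₀/P)/ln(1+r)⌉ = 69 payments (last $205.05); total interest = total paid − $10,522.00 = $3,759.05.
At $307.00/mo: 42 payments (last $127.01); total interest $2,192.01.
Interest saved = $3,759.05 − $2,192.01 = $1,567.04.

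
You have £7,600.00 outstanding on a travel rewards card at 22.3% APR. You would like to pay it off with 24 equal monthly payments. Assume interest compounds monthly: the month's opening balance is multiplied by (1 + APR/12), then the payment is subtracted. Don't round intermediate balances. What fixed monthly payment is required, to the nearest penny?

Monthly rate r = 22.3%/12 = 1.85833% = 0.0185833.
Level-payment amortization: P = B₀·r / (1 − (1+r)^(−n)) = 7600.00·0.0185833 / (1 − 1.01858^(−24)).
Denominator 1 − (1+r)^(−24) = 0.357190298.
P = 141.233 / 0.357190298 ≈ 395.40.

£395.40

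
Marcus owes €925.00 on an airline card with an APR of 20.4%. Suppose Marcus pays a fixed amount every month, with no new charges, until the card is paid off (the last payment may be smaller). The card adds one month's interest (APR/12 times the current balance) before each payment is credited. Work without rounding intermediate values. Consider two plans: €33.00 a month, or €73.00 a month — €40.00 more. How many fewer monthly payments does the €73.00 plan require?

Monthly rate r = 20.4%/12 = 1.7% = 0.017.
At €33.00/mo: n = ⌈−ln(1 − rB₀/P)/ln(1+r)⌉ = 39 payments (last €13.14); total interest = total paid − €925.00 = €342.14.
At €73.00/mo: 15 payments (last €28.71); total interest €125.71.
Payments saved = 39 − 15 = 24.

24 fewer payments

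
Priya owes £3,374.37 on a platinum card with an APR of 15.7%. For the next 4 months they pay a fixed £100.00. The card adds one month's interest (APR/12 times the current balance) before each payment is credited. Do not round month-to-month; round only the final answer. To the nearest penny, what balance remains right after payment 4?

£3,146.54

Monthly rate r = 15.7%/12 = 1.30833% = 0.0130833.
Each month: B ← B·(1+r) − £100.00.
Month 1: interest £44.15; balance after payment £3,318.52.
Month 2: interest £43.42; balance after payment £3,261.94.
Month 3: interest £42.68; balance after payment £3,204.61.
Month 4: interest £41.93; balance after payment £3,146.54.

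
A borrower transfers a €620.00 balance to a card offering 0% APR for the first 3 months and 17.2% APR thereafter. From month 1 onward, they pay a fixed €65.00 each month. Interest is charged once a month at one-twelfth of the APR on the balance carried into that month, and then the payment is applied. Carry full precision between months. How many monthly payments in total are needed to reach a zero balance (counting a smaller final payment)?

10 months

Promo months 1–3 at r₀ = 0%/12 = 0; months 4+ at r₁ = 17.2%/12 = 0.0143333.
After month 3 (no interest yet): B = €620.00 − 3·€65.00 = €425.00.
Then at r₁ with €65.00/mo: n₂ = −ln(1 − r₁·B/P)/ln(1+r₁) ≈ 6.91 → 7 more payments.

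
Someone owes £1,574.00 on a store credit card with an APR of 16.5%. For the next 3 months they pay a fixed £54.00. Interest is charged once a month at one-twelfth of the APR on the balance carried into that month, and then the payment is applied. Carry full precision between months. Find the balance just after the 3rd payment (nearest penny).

Monthly rate r = 16.5%/12 = 1.375% = 0.01375.
Each month: B ← B·(1+r) − £54.00.
Month 1: interest £21.64; balance after payment £1,541.64.
Month 2: interest £21.20; balance after payment £1,508.84.
Month 3: interest £20.75; balance after payment £1,475.59.

£1,475.59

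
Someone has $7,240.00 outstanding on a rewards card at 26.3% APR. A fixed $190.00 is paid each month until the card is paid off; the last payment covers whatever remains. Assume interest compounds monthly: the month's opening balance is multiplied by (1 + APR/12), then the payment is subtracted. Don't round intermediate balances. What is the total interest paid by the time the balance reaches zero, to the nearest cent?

$8,558.53

Monthly rate r = 26.3%/12 = 2.19167% = 0.0219167.
Payoff takes n = ⌈−ln(1 − rB₀/P)/ln(1+r)⌉ = ⌈83.149⌉ = 84 payments; the last is $28.53.
Total paid = 83·$190.00 + $28.53 = $15,798.53.
Total interest = total paid − principal = $15,798.53 − $7,240.00 = $8,558.53.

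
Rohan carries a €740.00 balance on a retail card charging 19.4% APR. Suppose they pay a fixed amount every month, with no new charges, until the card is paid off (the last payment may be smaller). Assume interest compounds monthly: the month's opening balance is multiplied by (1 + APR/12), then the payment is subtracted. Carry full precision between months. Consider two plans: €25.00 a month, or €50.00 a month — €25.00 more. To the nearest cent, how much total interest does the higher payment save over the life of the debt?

Monthly rate r = 19.4%/12 = 1.61667% = 0.0161667.
At €25.00/mo: n = ⌈−ln(1 − rB₀/P)/ln(1+r)⌉ = 41 payments (last €15.04); total interest = total paid − €740.00 = €275.04.
At €50.00/mo: 18 payments (last €2.63); total interest €112.63.
Interest saved = €275.04 − €112.63 = €162.41.

€162.41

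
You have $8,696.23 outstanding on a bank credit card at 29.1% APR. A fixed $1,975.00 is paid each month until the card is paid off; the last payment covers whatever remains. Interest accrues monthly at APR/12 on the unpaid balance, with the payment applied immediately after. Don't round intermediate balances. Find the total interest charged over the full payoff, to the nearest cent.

$616.12

Monthly rate r = 29.1%/12 = 2.425% = 0.02425.
Payoff takes n = ⌈−ln(1 − rB₀/P)/ln(1+r)⌉ = ⌈4.713⌉ = 5 payments; the last is $1,412.35.
Total paid = 4·$1,975.00 + $1,412.35 = $9,312.35.
Total interest = total paid − principal = $9,312.35 − $8,696.23 = $616.12.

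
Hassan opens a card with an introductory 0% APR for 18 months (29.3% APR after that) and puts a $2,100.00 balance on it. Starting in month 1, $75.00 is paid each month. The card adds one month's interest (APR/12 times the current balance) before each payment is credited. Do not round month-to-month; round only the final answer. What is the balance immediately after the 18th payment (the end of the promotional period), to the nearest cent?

$750.00

Promo months 1–18 at r₀ = 0%/12 = 0; months 19+ at r₁ = 29.3%/12 = 0.0244167.
After month 18 (no interest yet): B = $2,100.00 − 18·$75.00 = $750.00.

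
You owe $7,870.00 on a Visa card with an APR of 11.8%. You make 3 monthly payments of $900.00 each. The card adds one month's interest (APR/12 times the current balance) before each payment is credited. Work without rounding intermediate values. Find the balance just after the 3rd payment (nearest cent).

$5,377.82

Monthly rate r = 11.8%/12 = 0.983333% = 0.00983333.
Each month: B ← B·(1+r) − $900.00.
Month 1: interest $77.39; balance after payment $7,047.39.
Month 2: interest $69.30; balance after payment $6,216.69.
Month 3: interest $61.13; balance after payment $5,377.82.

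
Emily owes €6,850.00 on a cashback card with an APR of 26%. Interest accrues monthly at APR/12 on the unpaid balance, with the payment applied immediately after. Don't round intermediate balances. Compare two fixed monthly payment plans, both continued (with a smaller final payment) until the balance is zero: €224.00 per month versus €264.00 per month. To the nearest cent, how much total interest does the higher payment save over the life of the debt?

€1,180.26

Monthly rate r = 26%/12 = 2.16667% = 0.0216667.
At €224.00/mo: n = ⌈−ln(1 − rB₀/P)/ln(1+r)⌉ = 51 payments (last €153.57); total interest = total paid − €6,850.00 = €4,503.57.
At €264.00/mo: 39 payments (last €141.31); total interest €3,323.31.
Interest saved = €4,503.57 − €3,323.31 = €1,180.26.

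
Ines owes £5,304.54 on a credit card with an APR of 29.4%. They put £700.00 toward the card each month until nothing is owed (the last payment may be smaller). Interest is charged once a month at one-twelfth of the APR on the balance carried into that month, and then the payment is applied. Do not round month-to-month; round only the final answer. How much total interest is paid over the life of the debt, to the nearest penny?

£637.05

Monthly rate r = 29.4%/12 = 2.45% = 0.0245.
Payoff takes n = ⌈−ln(1 − rB₀/P)/ln(1+r)⌉ = ⌈8.485⌉ = 9 payments; the last is £341.59.
Total paid = 8·£700.00 + £341.59 = £5,941.59.
Total interest = total paid − principal = £5,941.59 − £5,304.54 = £637.05.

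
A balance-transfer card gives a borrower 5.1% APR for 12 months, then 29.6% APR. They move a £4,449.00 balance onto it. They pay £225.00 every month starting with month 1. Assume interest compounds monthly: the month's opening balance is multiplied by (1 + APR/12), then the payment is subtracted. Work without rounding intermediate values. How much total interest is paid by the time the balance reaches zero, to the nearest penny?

Promo months 1–12 at r₀ = 5.1%/12 = 0.00425; months 13+ at r₁ = 29.6%/12 = 0.0246667.
After month 12: iterate B ← B·(1+r₀) − £225.00 for 12 months → £1,917.26.
Then at r₁ with £225.00/mo: n₂ = −ln(1 − r₁·B/P)/ln(1+r₁) ≈ 9.68 → 10 more payments.
Total paid = 21·£225.00 + £154.38 = £4,879.38; interest = £4,879.38 − £4,449.00 = £430.38.

£430.38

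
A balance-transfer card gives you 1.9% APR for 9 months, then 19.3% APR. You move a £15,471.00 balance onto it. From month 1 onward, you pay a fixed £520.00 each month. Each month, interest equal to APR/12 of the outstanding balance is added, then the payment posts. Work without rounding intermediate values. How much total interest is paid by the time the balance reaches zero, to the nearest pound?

Promo months 1–9 at r₀ = 1.9%/12 = 0.00158333; months 10+ at r₁ = 19.3%/12 = 0.0160833.
After month 9: iterate B ← B·(1+r₀) − £520.00 for 9 months → £10,983.11.
Then at r₁ with £520.00/mo: n₂ = −ln(1 − r₁·B/P)/ln(1+r₁) ≈ 26.01 → 27 more payments.
Total paid = 35·£520.00 + £7.38 = £18,207.38; interest = £18,207.38 − £15,471.00 = £2,736.38.

£2,736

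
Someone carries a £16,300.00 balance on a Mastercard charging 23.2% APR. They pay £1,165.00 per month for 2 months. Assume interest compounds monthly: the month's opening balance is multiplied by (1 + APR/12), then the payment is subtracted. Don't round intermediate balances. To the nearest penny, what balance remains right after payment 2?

Monthly rate r = 23.2%/12 = 1.93333% = 0.0193333.
Each month: B ← B·(1+r) − £1,165.00.
Month 1: interest £315.13; balance after payment £15,450.13.
Month 2: interest £298.70; balance after payment £14,583.84.

£14,583.84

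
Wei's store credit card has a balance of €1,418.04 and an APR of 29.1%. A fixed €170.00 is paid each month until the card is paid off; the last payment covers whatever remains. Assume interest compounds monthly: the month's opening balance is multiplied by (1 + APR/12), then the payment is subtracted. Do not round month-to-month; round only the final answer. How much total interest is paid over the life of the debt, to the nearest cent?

€185.90

Monthly rate r = 29.1%/12 = 2.425% = 0.02425.
Payoff takes n = ⌈−ln(1 − rB₀/P)/ln(1+r)⌉ = ⌈9.432⌉ = 10 payments; the last is €73.94.
Total paid = 9·€170.00 + €73.94 = €1,603.94.
Total interest = total paid − principal = €1,603.94 − €1,418.04 = €185.90.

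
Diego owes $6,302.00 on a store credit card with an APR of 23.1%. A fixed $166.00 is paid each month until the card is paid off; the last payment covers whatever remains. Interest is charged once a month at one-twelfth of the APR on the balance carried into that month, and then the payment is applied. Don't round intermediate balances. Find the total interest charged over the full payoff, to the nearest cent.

Monthly rate r = 23.1%/12 = 1.925% = 0.01925.
Payoff takes n = ⌈−ln(1 − rB₀/P)/ln(1+r)⌉ = ⌈68.826⌉ = 69 payments; the last is $137.40.
Total paid = 68·$166.00 + $137.40 = $11,425.40.
Total interest = total paid − principal = $11,425.40 − $6,302.00 = $5,123.40.

$5,123.40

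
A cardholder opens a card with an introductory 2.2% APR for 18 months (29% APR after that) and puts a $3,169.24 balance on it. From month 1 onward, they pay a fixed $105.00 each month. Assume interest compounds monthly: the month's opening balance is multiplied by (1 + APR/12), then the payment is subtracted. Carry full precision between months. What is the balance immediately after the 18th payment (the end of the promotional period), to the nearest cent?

Promo months 1–18 at r₀ = 2.2%/12 = 0.00183333; months 19+ at r₁ = 29%/12 = 0.0241667.
After month 18: iterate B ← B·(1+r₀) − $105.00 for 18 months → $1,355.73.

$1,355.73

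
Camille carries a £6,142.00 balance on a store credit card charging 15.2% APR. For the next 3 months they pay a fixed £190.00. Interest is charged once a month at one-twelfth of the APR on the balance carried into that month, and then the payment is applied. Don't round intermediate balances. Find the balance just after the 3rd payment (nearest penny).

Monthly rate r = 15.2%/12 = 1.26667% = 0.0126667.
Each month: B ← B·(1+r) − £190.00.
Month 1: interest £77.80; balance after payment £6,029.80.
Month 2: interest £76.38; balance after payment £5,916.18.
Month 3: interest £74.94; balance after payment £5,801.11.

£5,801.11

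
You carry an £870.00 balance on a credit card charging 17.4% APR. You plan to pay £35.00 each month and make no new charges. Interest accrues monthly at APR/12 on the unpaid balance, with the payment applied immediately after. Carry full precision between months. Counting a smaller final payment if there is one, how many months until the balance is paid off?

32 payments

Monthly rate r = 17.4%/12 = 1.45% = 0.0145.
Recurrence: B ← B·(1+r) − £35.00.
Month 1: interest £12.61; balance after payment £847.62.
Month 2: interest £12.29; balance after payment £824.91.
Closed form: n = −ln(1 − rB₀/P)/ln(1+r) = −ln(0.63957)/ln(1.0145) ≈ 31.048, so the balance reaches zero during payment 32.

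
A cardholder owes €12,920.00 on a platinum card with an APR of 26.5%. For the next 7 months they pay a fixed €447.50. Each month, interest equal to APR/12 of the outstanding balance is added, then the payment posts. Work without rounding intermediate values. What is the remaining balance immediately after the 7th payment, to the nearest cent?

Monthly rate r = 26.5%/12 = 2.20833% = 0.0220833.
Each month: B ← B·(1+r) − €447.50.
Month 1: interest €285.32; balance after payment €12,757.82.
Month 2: interest €281.74; balance after payment €12,592.05.
Month 3: interest €278.07; balance after payment €12,422.63.
Month 4: interest €274.33; balance after payment €12,249.46.
Month 5: interest €270.51; balance after payment €12,072.47.
Month 6: interest €266.60; balance after payment €11,891.57.
Month 7: interest €262.61; balance after payment €11,706.67.

€11,706.67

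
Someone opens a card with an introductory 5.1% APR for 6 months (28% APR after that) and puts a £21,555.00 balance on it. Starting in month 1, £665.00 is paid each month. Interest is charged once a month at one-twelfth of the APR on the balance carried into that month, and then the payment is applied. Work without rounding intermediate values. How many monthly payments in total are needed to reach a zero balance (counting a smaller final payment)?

50 payments

Promo months 1–6 at r₀ = 5.1%/12 = 0.00425; months 7+ at r₁ = 28%/12 = 0.0233333.
After month 6: iterate B ← B·(1+r₀) − £665.00 for 6 months → £18,077.89.
Then at r₁ with £665.00/mo: n₂ = −ln(1 − r₁·B/P)/ln(1+r₁) ≈ 43.61 → 44 more payments.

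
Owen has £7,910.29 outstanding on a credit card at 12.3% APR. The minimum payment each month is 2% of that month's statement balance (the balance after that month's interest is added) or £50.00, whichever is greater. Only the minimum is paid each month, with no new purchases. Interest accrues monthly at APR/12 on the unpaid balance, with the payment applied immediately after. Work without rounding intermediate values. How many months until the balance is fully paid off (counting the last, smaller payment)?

186 months

Monthly rate r = 12.3%/12 = 1.025% = 0.01025.
While 2% of the post-interest balance exceeds £50.00, each month B ← (B·(1+r))·(1 − 0.02), i.e. B shrinks by the factor (1+r)·0.98 = 0.99005.
This holds for months 1–117. Entering month 118 the balance is £2,453.69; 2% of the post-interest balance is now below £50.00, so the flat £50.00 minimum applies from here.
From month 118 a fixed £50.00 at rate r clears £2,453.69 in 69 more payments. Total: 117 + 69 = 186 months.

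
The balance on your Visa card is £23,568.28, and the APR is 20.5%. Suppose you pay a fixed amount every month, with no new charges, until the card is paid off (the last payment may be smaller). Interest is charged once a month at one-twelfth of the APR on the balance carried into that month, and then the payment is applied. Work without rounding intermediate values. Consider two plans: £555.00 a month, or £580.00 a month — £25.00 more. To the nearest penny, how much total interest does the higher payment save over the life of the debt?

Monthly rate r = 20.5%/12 = 1.70833% = 0.0170833.
At £555.00/mo: n = ⌈−ln(1 − rB₀/P)/ln(1+r)⌉ = 77 payments (last £173.15); total interest = total paid − £23,568.28 = £18,784.87.
At £580.00/mo: 70 payments (last £546.95); total interest £16,998.67.
Interest saved = £18,784.87 − £16,998.67 = £1,786.20.

£1,786.20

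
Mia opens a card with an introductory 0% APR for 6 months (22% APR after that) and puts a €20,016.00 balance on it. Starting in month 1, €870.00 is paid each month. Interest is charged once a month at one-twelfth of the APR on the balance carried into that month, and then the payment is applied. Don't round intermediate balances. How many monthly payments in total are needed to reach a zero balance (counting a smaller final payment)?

27 payments

Promo months 1–6 at r₀ = 0%/12 = 0; months 7+ at r₁ = 22%/12 = 0.0183333.
After month 6 (no interest yet): B = €20,016.00 − 6·€870.00 = €14,796.00.
Then at r₁ with €870.00/mo: n₂ = −ln(1 − r₁·B/P)/ln(1+r₁) ≈ 20.57 → 21 more payments.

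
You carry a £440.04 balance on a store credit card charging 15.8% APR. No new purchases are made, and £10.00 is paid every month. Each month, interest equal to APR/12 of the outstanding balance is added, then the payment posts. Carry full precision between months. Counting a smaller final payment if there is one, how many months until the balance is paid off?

Monthly rate r = 15.8%/12 = 1.31667% = 0.0131667.
Recurrence: B ← B·(1+r) − £10.00.
Month 1: interest £5.79; balance after payment £435.83.
Month 2: interest £5.74; balance after payment £431.57.
Closed form: n = −ln(1 − rB₀/P)/ln(1+r) = −ln(0.42061)/ln(1.01317) ≈ 66.207, so the balance reaches zero during payment 67.

67 payments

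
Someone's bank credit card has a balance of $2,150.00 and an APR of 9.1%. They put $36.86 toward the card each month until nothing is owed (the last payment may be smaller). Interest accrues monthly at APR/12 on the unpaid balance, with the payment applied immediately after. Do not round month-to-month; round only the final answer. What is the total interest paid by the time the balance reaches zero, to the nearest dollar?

$699

Monthly rate r = 9.1%/12 = 0.758333% = 0.00758333.
Payoff takes n = ⌈−ln(1 − rB₀/P)/ln(1+r)⌉ = ⌈77.300⌉ = 78 payments; the last is $11.10.
Total paid = 77·$36.86 + $11.10 = $2,849.32.
Total interest = total paid − principal = $2,849.32 − $2,150.00 = $699.32.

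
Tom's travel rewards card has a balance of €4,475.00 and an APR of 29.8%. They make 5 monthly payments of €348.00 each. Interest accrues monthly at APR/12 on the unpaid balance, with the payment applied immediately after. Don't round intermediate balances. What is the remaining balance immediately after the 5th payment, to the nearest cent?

€3,230.34

Monthly rate r = 29.8%/12 = 2.48333% = 0.0248333.
Each month: B ← B·(1+r) − €348.00.
Month 1: interest €111.13; balance after payment €4,238.13.
Month 2: interest €105.25; balance after payment €3,995.38.
Month 3: interest €99.22; balance after payment €3,746.59.
Month 4: interest €93.04; balance after payment €3,491.63.
Month 5: interest €86.71; balance after payment €3,230.34.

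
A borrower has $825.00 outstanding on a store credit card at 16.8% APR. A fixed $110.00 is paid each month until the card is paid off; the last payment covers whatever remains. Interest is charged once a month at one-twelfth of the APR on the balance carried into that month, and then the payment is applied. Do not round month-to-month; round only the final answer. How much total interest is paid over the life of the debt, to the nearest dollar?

$53

Monthly rate r = 16.8%/12 = 1.4% = 0.014.
Payoff takes n = ⌈−ln(1 − rB₀/P)/ln(1+r)⌉ = ⌈7.979⌉ = 8 payments; the last is $107.71.
Total paid = 7·$110.00 + $107.71 = $877.71.
Total interest = total paid − principal = $877.71 − $825.00 = $52.71.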